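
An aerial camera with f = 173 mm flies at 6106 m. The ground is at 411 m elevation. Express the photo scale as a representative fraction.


scale = f / (H - h) = 173 mm / 5695 m = 173 / 5695000 = 1:32919

1:32919


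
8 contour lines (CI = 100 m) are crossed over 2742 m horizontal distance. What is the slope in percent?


elevation change = 8 * 100 = 800 m
slope = 800 / 2742 * 100 = 29.2%

29.2%


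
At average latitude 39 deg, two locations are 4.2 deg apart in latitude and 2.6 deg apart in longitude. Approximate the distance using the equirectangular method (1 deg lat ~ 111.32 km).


dlat_km = 4.2 * 111.32 = 467.544
dlon_km = 2.6 * 111.32 * cos(39) ≈ 224.931
dist = sqrt(467.544^2 + 224.931^2) ≈ 518.8 km

518.8 km


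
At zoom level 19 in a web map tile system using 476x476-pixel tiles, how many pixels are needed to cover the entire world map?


tiles per axis = 2^19 = 524288
total tiles = 524288^2 = 274877906944
pixels per axis = 524288 * 476 = 249561088
total pixels = 249561088^2 = 62280736643743744

62280736643743744 pixels


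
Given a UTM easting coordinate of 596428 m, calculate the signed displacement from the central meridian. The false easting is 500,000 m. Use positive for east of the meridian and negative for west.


displacement = 596428 - 500000 = 96428 m

96428 m


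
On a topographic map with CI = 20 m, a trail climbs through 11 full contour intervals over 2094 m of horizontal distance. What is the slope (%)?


elevation change = 11 * 20 = 220 m
slope = 220 / 2094 * 100 = 10.5%

10.5%


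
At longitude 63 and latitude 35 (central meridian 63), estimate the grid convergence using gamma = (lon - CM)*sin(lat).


gamma = (63 - 63) * sin(35) = 0 * 0.573576 = 0.0 degrees

0.0 degrees


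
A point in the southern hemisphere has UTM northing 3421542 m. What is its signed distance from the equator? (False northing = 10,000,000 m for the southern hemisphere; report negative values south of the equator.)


For southern: actual = 3421542 - 10000000 = -6578458 m

-6578458 m


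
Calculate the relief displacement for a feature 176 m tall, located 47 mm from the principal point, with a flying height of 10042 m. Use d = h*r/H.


d = h * r / H = 176 * 47 / 10042 = 0.82 mm

0.82 mm


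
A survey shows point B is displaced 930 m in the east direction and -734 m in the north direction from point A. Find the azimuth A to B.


az = atan2(930, -734) = 128.3 deg
adjusted to 0-360: 128.3 degrees

128.3 degrees


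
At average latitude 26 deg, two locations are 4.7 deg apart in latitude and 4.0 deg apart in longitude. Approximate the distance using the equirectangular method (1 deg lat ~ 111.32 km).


dlat_km = 4.7 * 111.32 = 523.204
dlon_km = 4.0 * 111.32 * cos(26) ≈ 400.215
dist = sqrt(523.204^2 + 400.215^2) ≈ 658.7 km

658.7 km


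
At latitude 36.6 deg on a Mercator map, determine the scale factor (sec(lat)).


SF = 1 / cos(36.6) = 1 / 0.802817 = 1.246

1.246


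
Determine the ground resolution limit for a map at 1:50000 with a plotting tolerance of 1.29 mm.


ground = 1.29 mm * 50000 / 1000 = 64.5 m

64.5 m


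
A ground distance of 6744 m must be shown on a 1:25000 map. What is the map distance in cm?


map_cm = 6744 * 100 / 25000 = 26.976 cm ≈ 26.98 cm

26.98 cm


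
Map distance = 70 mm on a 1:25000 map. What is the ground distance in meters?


ground = 70 mm * 25000 / 1000 = 1750.0 m

1750.0 m


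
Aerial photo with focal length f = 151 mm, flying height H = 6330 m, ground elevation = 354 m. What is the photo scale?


scale = f / (H - h) = 151 mm / 5976 m = 151 / 5976000 = 1:39576

1:39576


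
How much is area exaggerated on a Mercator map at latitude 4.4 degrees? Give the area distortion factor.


area_distortion = 1/cos^2(4.4) = 1.006

1.006


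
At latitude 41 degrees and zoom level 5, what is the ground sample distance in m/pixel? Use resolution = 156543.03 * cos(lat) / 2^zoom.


res = 156543.03 * cos(41) / 2^5 = 156543.03 * 0.75470958 / 32 = 3692.02 m/pixel

3692.02 m/pixel


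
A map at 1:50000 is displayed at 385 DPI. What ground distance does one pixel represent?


pixel_cm = 2.54 / 385 ≈ 0.006597 cm
ground = pixel_cm * 50000 / 100 = 2.54 * 50000 / (385 * 100) = 127000 / 38500 ≈ 3.3 m

3.3 m


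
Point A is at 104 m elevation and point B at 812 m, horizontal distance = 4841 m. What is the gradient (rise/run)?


gradient = (812 - 104) / 4841 = 708 / 4841 = 0.1463

0.1463


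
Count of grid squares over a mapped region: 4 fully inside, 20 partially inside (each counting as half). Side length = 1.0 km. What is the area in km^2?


effective squares = 4 + 20 * 0.5 = 14.0
area = 14.0 * 1.0 = 14.0 km^2

14.0 km^2


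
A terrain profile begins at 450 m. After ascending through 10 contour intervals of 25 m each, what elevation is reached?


elevation = 450 + 10 * 25 = 700 m

700 m


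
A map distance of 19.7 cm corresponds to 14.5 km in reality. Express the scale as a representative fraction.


ground = 14.5 km = 1450000 cm; RF denominator = ground / map = 1450000 / 19.7 ≈ 73604; RF = 1:73604

1:73604


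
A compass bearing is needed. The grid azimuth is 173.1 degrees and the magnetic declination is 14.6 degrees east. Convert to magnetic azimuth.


magnetic azimuth = grid azimuth - declination (east +ve)
mag_az = 173.1 - 14.6 = 158.5 degrees

158.5 degrees


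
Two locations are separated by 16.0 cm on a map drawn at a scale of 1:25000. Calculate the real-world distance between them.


ground = 16.0 cm * 25000 / 100 = 4000.0 m = 4.0 km

4.0 km


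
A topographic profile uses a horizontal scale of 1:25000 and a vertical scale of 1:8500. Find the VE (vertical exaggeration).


VE = horizontal_scale / vertical_scale = 25000 / 8500 ≈ 2.9

2.9x


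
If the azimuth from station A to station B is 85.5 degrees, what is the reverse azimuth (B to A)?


back azimuth = (85.5 + 180) mod 360 = 265.5 degrees

265.5 degrees


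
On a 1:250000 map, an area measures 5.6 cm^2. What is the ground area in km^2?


ground_area = 5.6 * (250000/100)^2 = 35000000.0 m^2 = 35.0 km^2

35.0 km^2


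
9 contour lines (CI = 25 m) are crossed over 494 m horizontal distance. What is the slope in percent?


elevation change = 9 * 25 = 225 m
slope = 225 / 494 * 100 = 45.5%

45.5%


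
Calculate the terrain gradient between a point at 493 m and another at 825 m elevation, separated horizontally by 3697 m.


gradient = (825 - 493) / 3697 = 332 / 3697 = 0.0898

0.0898


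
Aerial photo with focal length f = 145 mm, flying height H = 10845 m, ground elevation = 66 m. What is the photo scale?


scale = f / (H - h) = 145 mm / 10779 m = 145 / 10779000 = 1:74338

1:74338


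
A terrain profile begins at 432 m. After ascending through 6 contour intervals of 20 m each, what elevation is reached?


elevation = 432 + 6 * 20 = 552 m

552 m


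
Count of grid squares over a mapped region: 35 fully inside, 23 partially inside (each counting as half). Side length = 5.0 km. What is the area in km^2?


effective squares = 35 + 23 * 0.5 = 46.5
area = 46.5 * 25.0 = 1162.5 km^2

1162.5 km^2


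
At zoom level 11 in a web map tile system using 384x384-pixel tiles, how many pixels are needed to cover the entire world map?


tiles per axis = 2^11 = 2048
total tiles = 2048^2 = 4194304
pixels per axis = 2048 * 384 = 786432
total pixels = 786432^2 = 618475290624

618475290624 pixels


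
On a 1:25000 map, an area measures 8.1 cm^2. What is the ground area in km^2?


ground_area = 8.1 * (25000/100)^2 = 506250.0 m^2 = 0.50625 km^2 ≈ 0.506 km^2

0.506 km^2


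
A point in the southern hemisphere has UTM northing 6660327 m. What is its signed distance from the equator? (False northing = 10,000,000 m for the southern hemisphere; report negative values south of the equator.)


For southern: actual = 6660327 - 10000000 = -3339673 m

-3339673 m


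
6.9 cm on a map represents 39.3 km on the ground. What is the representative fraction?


ground = 39.3 km = 3930000 cm; RF denominator = ground / map = 3930000 / 6.9 ≈ 569565; RF = 1:569565

1:569565


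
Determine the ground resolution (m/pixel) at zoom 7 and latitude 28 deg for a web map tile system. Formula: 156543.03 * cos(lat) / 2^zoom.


res = 156543.03 * cos(28) / 2^7 = 156543.03 * 0.88294759 / 128 = 1079.84 m/pixel

1079.84 m/pixel


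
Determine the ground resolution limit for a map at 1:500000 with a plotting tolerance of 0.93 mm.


ground = 0.93 mm * 500000 / 1000 = 465.0 m

465.0 m


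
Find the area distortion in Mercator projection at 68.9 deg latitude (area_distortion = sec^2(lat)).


area_distortion = 1/cos^2(68.9) = 7.716

7.716


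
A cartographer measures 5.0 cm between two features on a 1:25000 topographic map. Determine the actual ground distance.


ground = 5.0 cm * 25000 / 100 = 1250.0 m = 1.25 km

1.25 km


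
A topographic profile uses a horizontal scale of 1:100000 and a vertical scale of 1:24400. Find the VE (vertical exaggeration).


VE = horizontal_scale / vertical_scale = 100000 / 24400 ≈ 4.1

4.1x


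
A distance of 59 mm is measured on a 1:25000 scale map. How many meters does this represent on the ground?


ground = 59 mm * 25000 / 1000 = 1475.0 m

1475.0 m


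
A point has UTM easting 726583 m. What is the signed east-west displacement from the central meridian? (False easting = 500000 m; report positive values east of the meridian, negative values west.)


displacement = 726583 - 500000 = 226583 m

226583 m


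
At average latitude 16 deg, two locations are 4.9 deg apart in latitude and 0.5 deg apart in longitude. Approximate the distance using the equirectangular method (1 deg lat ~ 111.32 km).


dlat_km = 4.9 * 111.32 = 545.468
dlon_km = 0.5 * 111.32 * cos(16) ≈ 53.504
dist = sqrt(545.468^2 + 53.504^2) ≈ 548.1 km

548.1 km


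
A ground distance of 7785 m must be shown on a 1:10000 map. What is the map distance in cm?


map_cm = 7785 * 100 / 10000 = 77.85 cm

77.85 cm


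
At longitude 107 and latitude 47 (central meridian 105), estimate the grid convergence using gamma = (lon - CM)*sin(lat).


gamma = (107 - 105) * sin(47) = 2 * 0.731354 = 1.463 degrees

1.463 degrees


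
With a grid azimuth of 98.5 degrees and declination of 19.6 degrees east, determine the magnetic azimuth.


magnetic azimuth = grid azimuth - declination (east +ve)
mag_az = 98.5 - 19.6 = 78.9 degrees

78.9 degrees


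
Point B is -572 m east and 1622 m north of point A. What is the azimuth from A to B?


az = atan2(-572, 1622) = -19.4 deg
adjusted to 0-360: 340.6 degrees

340.6 degrees


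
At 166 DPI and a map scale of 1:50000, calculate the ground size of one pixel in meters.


pixel_cm = 2.54 / 166 ≈ 0.015301 cm
ground = pixel_cm * 50000 / 100 = 2.54 * 50000 / (166 * 100) = 127000 / 16600 ≈ 7.65 m

7.65 m


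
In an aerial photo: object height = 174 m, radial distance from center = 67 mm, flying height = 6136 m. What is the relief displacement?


d = h * r / H = 174 * 67 / 6136 = 1.9 mm

1.9 mm


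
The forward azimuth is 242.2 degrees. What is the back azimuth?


back azimuth = (242.2 + 180) mod 360 = 62.2 degrees

62.2 degrees


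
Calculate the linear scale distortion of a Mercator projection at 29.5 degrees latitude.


SF = 1 / cos(29.5) = 1 / 0.870356 = 1.149

1.149


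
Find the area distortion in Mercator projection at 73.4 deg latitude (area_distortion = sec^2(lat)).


area_distortion = 1/cos^2(73.4) = 12.252

12.252


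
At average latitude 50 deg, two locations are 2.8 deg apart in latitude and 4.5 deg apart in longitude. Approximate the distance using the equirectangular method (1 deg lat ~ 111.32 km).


dlat_km = 2.8 * 111.32 = 311.696
dlon_km = 4.5 * 111.32 * cos(50) ≈ 321.998
dist = sqrt(311.696^2 + 321.998^2) ≈ 448.1 km

448.1 km


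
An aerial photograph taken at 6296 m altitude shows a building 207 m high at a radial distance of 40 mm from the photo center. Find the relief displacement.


d = h * r / H = 207 * 40 / 6296 = 1.32 mm

1.32 mm


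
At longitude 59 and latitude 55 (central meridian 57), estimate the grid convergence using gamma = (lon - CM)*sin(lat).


gamma = (59 - 57) * sin(55) = 2 * 0.819152 = 1.638 degrees

1.638 degrees


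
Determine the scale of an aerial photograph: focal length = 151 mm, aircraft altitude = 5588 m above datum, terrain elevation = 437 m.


scale = f / (H - h) = 151 mm / 5151 m = 151 / 5151000 = 1:34113

1:34113


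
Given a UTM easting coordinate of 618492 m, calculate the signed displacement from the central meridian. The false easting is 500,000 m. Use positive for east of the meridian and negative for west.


displacement = 618492 - 500000 = 118492 m

118492 m


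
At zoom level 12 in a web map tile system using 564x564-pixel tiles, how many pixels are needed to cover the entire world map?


tiles per axis = 2^12 = 4096
total tiles = 4096^2 = 16777216
pixels per axis = 4096 * 564 = 2310144
total pixels = 2310144^2 = 5336765300736

5336765300736 pixels


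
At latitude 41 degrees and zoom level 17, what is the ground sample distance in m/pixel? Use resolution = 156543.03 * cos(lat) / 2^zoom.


res = 156543.03 * cos(41) / 2^17 = 156543.03 * 0.75470958 / 131072 = 0.9 m/pixel

0.9 m/pixel


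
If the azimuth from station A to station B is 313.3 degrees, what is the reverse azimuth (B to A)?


back azimuth = (313.3 + 180) mod 360 = 133.3 degrees

133.3 degrees


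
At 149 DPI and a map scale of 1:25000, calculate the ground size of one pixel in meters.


pixel_cm = 2.54 / 149 ≈ 0.017047 cm
ground = pixel_cm * 25000 / 100 = 2.54 * 25000 / (149 * 100) = 63500 / 14900 ≈ 4.26 m

4.26 m


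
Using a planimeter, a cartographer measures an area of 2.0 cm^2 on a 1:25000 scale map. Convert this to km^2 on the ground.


ground_area = 2.0 * (25000/100)^2 = 125000.0 m^2 = 0.125 km^2

0.125 km^2


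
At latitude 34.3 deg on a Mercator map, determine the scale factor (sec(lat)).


SF = 1 / cos(34.3) = 1 / 0.826098 = 1.211

1.211


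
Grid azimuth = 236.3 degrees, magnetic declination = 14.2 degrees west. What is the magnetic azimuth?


magnetic azimuth = grid azimuth - declination (east +ve)
mag_az = 236.3 - -14.2 = 250.5 degrees

250.5 degrees


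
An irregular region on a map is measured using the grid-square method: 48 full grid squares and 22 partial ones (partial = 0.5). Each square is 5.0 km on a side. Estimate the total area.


effective squares = 48 + 22 * 0.5 = 59.0
area = 59.0 * 25.0 = 1475.0 km^2

1475.0 km^2


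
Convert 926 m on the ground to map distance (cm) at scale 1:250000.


map_cm = 926 * 100 / 250000 = 0.3704 cm ≈ 0.37 cm

0.37 cm


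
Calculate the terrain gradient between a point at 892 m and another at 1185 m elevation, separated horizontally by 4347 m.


gradient = (1185 - 892) / 4347 = 293 / 4347 = 0.0674

0.0674


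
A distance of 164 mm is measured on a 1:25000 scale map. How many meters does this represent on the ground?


ground = 164 mm * 25000 / 1000 = 4100.0 m

4100.0 m


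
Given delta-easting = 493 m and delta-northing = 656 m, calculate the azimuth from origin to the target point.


az = atan2(493, 656) = 36.9 deg
adjusted to 0-360: 36.9 degrees

36.9 degrees


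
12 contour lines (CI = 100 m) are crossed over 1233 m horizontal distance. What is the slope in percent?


elevation change = 12 * 100 = 1200 m
slope = 1200 / 1233 * 100 = 97.3%

97.3%


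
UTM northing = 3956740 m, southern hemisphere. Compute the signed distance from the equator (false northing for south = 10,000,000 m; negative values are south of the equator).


For southern: actual = 3956740 - 10000000 = -6043260 m

-6043260 m


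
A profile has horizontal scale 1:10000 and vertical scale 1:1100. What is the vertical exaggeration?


VE = horizontal_scale / vertical_scale = 10000 / 1100 ≈ 9.1

9.1x


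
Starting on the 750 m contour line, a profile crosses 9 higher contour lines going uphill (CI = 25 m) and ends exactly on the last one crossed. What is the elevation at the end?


elevation = 750 + 9 * 25 = 975 m

975 m


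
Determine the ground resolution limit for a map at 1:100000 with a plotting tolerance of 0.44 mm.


ground = 0.44 mm * 100000 / 1000 = 44.0 m

44.0 m


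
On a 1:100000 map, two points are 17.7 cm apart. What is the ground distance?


ground = 17.7 cm * 100000 / 100 = 17700.0 m = 17.7 km

17.7 km


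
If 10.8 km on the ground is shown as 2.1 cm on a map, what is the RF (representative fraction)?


ground = 10.8 km = 1080000 cm; RF denominator = ground / map = 1080000 / 2.1 ≈ 514286; RF = 1:514286

1:514286


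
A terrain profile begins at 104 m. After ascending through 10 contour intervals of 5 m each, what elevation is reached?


elevation = 104 + 10 * 5 = 154 m

154 m


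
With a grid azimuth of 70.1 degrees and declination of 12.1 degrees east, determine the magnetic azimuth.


magnetic azimuth = grid azimuth - declination (east +ve)
mag_az = 70.1 - 12.1 = 58.0 degrees

58.0 degrees


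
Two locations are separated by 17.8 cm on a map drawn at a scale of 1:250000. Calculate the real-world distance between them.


ground = 17.8 cm * 250000 / 100 = 44500.0 m = 44.5 km

44.5 km


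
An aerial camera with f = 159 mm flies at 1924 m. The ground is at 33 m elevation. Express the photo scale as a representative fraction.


scale = f / (H - h) = 159 mm / 1891 m = 159 / 1891000 = 1:11893

1:11893


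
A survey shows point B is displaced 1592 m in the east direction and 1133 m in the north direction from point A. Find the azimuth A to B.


az = atan2(1592, 1133) = 54.6 deg
adjusted to 0-360: 54.6 degrees

54.6 degrees


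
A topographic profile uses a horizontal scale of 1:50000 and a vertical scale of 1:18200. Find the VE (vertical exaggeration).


VE = horizontal_scale / vertical_scale = 50000 / 18200 ≈ 2.7

2.7x


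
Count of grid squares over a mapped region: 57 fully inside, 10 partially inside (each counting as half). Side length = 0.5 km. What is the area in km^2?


effective squares = 57 + 10 * 0.5 = 62.0
area = 62.0 * 0.25 = 15.5 km^2

15.5 km^2


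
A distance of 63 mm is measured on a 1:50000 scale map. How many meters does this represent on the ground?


ground = 63 mm * 50000 / 1000 = 3150.0 m

3150.0 m


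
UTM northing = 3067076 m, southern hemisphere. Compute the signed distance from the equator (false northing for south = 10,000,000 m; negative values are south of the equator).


For southern: actual = 3067076 - 10000000 = -6932924 m

-6932924 m


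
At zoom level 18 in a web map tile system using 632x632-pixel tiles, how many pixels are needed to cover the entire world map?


tiles per axis = 2^18 = 262144
total tiles = 262144^2 = 68719476736
pixels per axis = 262144 * 632 = 165675008
total pixels = 165675008^2 = 27448208275800064

27448208275800064 pixels


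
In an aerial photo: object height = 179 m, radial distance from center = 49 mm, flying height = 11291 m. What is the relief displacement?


d = h * r / H = 179 * 49 / 11291 = 0.78 mm

0.78 mm


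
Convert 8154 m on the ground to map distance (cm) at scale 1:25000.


map_cm = 8154 * 100 / 25000 = 32.616 cm ≈ 32.62 cm

32.62 cm


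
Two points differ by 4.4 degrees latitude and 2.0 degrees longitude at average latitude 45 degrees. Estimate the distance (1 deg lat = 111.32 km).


dlat_km = 4.4 * 111.32 = 489.808
dlon_km = 2.0 * 111.32 * cos(45) ≈ 157.43
dist = sqrt(489.808^2 + 157.43^2) ≈ 514.5 km

514.5 km


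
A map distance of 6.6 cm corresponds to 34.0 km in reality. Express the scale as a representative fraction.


ground = 34.0 km = 3400000 cm; RF denominator = ground / map = 3400000 / 6.6 ≈ 515152; RF = 1:515152

1:515152


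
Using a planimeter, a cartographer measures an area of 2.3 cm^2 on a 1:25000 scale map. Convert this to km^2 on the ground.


ground_area = 2.3 * (25000/100)^2 = 143750.0 m^2 = 0.14375 km^2 ≈ 0.144 km^2

0.144 km^2


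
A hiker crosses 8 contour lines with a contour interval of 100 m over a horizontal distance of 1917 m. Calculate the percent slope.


elevation change = 8 * 100 = 800 m
slope = 800 / 1917 * 100 = 41.7%

41.7%


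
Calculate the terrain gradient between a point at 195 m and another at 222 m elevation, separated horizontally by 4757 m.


gradient = (222 - 195) / 4757 = 27 / 4757 = 0.0057

0.0057


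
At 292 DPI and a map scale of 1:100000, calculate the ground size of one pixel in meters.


pixel_cm = 2.54 / 292 ≈ 0.008699 cm
ground = pixel_cm * 100000 / 100 = 2.54 * 100000 / (292 * 100) = 254000 / 29200 ≈ 8.7 m

8.7 m


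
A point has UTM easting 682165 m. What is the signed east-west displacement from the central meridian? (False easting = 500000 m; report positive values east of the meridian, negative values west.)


displacement = 682165 - 500000 = 182165 m

182165 m


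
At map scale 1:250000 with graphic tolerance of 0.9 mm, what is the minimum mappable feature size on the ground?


ground = 0.9 mm * 250000 / 1000 = 225.0 m

225.0 m


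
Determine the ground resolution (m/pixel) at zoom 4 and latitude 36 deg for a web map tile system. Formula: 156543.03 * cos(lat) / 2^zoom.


res = 156543.03 * cos(36) / 2^4 = 156543.03 * 0.80901699 / 16 = 7915.37 m/pixel

7915.37 m/pixel


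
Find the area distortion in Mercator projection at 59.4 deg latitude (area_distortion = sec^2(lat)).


area_distortion = 1/cos^2(59.4) = 3.859

3.859


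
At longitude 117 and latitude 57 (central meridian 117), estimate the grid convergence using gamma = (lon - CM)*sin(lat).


gamma = (117 - 117) * sin(57) = 0 * 0.838671 = 0.0 degrees

0.0 degrees


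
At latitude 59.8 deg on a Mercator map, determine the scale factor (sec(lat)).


SF = 1 / cos(59.8) = 1 / 0.50302 = 1.988

1.988


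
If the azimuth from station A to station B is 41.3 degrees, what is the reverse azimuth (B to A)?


back azimuth = (41.3 + 180) mod 360 = 221.3 degrees

221.3 degrees


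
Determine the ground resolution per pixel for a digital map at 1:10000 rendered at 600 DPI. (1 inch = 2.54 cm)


pixel_cm = 2.54 / 600 ≈ 0.004233 cm
ground = pixel_cm * 10000 / 100 = 2.54 * 10000 / (600 * 100) = 25400 / 60000 ≈ 0.42 m

0.42 m


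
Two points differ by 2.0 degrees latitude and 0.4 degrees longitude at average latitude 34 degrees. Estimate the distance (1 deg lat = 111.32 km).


dlat_km = 2.0 * 111.32 = 222.64
dlon_km = 0.4 * 111.32 * cos(34) ≈ 36.915
dist = sqrt(222.64^2 + 36.915^2) ≈ 225.7 km

225.7 km


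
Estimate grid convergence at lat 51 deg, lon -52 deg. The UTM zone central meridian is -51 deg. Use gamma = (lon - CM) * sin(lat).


gamma = (-52 - -51) * sin(51) = -1 * 0.777146 = -0.777 degrees

-0.777 degrees


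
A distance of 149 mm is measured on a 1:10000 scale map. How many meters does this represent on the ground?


ground = 149 mm * 10000 / 1000 = 1490.0 m

1490.0 m


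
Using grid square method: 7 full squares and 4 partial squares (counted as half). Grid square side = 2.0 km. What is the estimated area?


effective squares = 7 + 4 * 0.5 = 9.0
area = 9.0 * 4.0 = 36.0 km^2

36.0 km^2


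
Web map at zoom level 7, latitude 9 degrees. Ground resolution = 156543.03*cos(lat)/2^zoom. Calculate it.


res = 156543.03 * cos(9) / 2^7 = 156543.03 * 0.98768834 / 128 = 1207.94 m/pixel

1207.94 m/pixel


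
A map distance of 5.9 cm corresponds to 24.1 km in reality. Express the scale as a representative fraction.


ground = 24.1 km = 2410000 cm; RF denominator = ground / map = 2410000 / 5.9 ≈ 408475; RF = 1:408475

1:408475


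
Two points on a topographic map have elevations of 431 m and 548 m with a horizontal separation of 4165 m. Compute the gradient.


gradient = (548 - 431) / 4165 = 117 / 4165 = 0.0281

0.0281


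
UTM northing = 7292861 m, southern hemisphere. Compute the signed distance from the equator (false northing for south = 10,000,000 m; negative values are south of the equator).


For southern: actual = 7292861 - 10000000 = -2707139 m

-2707139 m


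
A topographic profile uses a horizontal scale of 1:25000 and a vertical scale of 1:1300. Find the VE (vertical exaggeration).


VE = horizontal_scale / vertical_scale = 25000 / 1300 ≈ 19.2

19.2x


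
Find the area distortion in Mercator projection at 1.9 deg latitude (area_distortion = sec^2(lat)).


area_distortion = 1/cos^2(1.9) = 1.001

1.001


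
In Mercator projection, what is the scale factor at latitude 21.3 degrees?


SF = 1 / cos(21.3) = 1 / 0.931691 = 1.073

1.073


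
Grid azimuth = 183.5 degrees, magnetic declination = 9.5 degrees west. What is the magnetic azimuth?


magnetic azimuth = grid azimuth - declination (east +ve)
mag_az = 183.5 - -9.5 = 193.0 degrees

193.0 degrees


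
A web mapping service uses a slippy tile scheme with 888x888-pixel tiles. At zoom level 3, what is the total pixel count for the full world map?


tiles per axis = 2^3 = 8
total tiles = 8^2 = 64
pixels per axis = 8 * 888 = 7104
total pixels = 7104^2 = 50466816

50466816 pixels


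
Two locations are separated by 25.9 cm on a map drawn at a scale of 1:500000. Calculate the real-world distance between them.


ground = 25.9 cm * 500000 / 100 = 129500.0 m = 129.5 km

129.5 km


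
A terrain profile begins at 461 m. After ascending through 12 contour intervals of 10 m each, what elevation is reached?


elevation = 461 + 12 * 10 = 581 m

581 m


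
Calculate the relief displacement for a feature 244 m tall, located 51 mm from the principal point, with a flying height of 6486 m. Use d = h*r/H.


d = h * r / H = 244 * 51 / 6486 = 1.92 mm

1.92 mm


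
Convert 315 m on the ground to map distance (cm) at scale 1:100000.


map_cm = 315 * 100 / 100000 = 0.315 cm ≈ 0.32 cm

0.32 cm


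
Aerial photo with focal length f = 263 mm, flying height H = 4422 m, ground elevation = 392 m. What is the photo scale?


scale = f / (H - h) = 263 mm / 4030 m = 263 / 4030000 = 1:15323

1:15323


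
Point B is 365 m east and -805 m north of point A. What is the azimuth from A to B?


az = atan2(365, -805) = 155.6 deg
adjusted to 0-360: 155.6 degrees

155.6 degrees


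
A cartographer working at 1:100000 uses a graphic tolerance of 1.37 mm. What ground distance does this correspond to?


ground = 1.37 mm * 100000 / 1000 = 137.0 m

137.0 m


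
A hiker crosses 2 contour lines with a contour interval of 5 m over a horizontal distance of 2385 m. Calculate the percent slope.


elevation change = 2 * 5 = 10 m
slope = 10 / 2385 * 100 = 0.4%

0.4%


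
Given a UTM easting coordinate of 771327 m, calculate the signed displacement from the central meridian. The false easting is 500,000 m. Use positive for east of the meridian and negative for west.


displacement = 771327 - 500000 = 271327 m

271327 m


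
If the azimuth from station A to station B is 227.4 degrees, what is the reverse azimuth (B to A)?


back azimuth = (227.4 + 180) mod 360 = 47.4 degrees

47.4 degrees


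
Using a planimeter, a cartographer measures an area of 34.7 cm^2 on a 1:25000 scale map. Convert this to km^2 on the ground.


ground_area = 34.7 * (25000/100)^2 = 2168750.0 m^2 = 2.16875 km^2 ≈ 2.169 km^2

2.169 km^2


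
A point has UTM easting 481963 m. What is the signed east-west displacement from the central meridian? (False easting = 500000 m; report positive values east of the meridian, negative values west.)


displacement = 481963 - 500000 = -18037 m

-18037 m


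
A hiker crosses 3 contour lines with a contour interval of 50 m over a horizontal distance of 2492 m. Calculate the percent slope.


elevation change = 3 * 50 = 150 m
slope = 150 / 2492 * 100 = 6.0%

6.0%


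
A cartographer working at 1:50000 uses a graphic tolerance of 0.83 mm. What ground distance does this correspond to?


ground = 0.83 mm * 50000 / 1000 = 41.5 m

41.5 m


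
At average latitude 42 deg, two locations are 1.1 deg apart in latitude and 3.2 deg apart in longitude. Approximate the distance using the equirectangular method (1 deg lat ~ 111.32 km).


dlat_km = 1.1 * 111.32 = 122.452
dlon_km = 3.2 * 111.32 * cos(42) ≈ 264.726
dist = sqrt(122.452^2 + 264.726^2) ≈ 291.7 km

291.7 km


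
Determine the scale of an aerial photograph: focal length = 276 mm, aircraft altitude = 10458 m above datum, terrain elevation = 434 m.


scale = f / (H - h) = 276 mm / 10024 m = 276 / 10024000 = 1:36319

1:36319


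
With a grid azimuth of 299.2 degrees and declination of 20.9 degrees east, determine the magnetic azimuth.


magnetic azimuth = grid azimuth - declination (east +ve)
mag_az = 299.2 - 20.9 = 278.3 degrees

278.3 degrees


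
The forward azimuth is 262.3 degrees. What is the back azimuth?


back azimuth = (262.3 + 180) mod 360 = 82.3 degrees

82.3 degrees


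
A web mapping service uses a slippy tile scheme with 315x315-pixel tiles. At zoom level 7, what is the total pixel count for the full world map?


tiles per axis = 2^7 = 128
total tiles = 128^2 = 16384
pixels per axis = 128 * 315 = 40320
total pixels = 40320^2 = 1625702400

1625702400 pixels


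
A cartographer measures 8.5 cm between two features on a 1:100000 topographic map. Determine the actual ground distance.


ground = 8.5 cm * 100000 / 100 = 8500.0 m = 8.5 km

8.5 km


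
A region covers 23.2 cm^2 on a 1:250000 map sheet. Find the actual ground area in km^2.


ground_area = 23.2 * (250000/100)^2 = 145000000.0 m^2 = 145.0 km^2

145.0 km^2


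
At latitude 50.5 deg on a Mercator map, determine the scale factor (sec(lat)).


SF = 1 / cos(50.5) = 1 / 0.636078 = 1.572

1.572


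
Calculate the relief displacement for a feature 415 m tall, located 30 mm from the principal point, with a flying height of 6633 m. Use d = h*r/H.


d = h * r / H = 415 * 30 / 6633 = 1.88 mm

1.88 mm


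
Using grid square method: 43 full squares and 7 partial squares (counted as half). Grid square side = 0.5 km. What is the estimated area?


effective squares = 43 + 7 * 0.5 = 46.5
area = 46.5 * 0.25 = 11.625 km^2

11.625 km^2


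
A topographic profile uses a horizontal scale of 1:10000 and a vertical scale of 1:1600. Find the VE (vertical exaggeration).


VE = horizontal_scale / vertical_scale = 10000 / 1600 = 6.25

6.25x


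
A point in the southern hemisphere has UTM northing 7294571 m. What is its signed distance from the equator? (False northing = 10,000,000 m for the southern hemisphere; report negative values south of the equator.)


For southern: actual = 7294571 - 10000000 = -2705429 m

-2705429 m


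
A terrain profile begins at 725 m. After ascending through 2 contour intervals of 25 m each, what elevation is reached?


elevation = 725 + 2 * 25 = 775 m

775 m


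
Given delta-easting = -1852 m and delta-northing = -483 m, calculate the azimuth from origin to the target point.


az = atan2(-1852, -483) = -104.6 deg
adjusted to 0-360: 255.4 degrees

255.4 degrees


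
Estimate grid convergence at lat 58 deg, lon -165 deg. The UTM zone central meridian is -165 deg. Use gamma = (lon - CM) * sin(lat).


gamma = (-165 - -165) * sin(58) = 0 * 0.848048 = 0.0 degrees

0.0 degrees


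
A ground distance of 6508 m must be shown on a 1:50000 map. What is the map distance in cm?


map_cm = 6508 * 100 / 50000 = 13.016 cm ≈ 13.02 cm

13.02 cm


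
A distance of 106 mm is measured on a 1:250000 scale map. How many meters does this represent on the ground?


ground = 106 mm * 250000 / 1000 = 26500.0 m

26500.0 m


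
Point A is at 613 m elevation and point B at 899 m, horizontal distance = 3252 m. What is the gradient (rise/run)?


gradient = (899 - 613) / 3252 = 286 / 3252 = 0.0879

0.0879


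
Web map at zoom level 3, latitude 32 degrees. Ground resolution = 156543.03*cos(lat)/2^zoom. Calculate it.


res = 156543.03 * cos(32) / 2^3 = 156543.03 * 0.8480481 / 8 = 16594.5 m/pixel

16594.5 m/pixel


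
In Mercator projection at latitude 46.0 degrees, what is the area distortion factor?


area_distortion = 1/cos^2(46.0) = 2.072

2.072


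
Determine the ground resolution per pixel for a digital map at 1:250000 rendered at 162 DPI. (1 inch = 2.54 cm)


pixel_cm = 2.54 / 162 ≈ 0.015679 cm
ground = pixel_cm * 250000 / 100 = 2.54 * 250000 / (162 * 100) = 635000 / 16200 ≈ 39.2 m

39.2 m


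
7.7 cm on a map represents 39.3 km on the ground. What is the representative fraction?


ground = 39.3 km = 3930000 cm; RF denominator = ground / map = 3930000 / 7.7 ≈ 510390; RF = 1:510390

1:510390


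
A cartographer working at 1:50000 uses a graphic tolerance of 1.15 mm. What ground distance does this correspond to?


ground = 1.15 mm * 50000 / 1000 = 57.5 m

57.5 m


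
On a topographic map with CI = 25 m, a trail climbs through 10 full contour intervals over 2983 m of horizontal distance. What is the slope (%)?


elevation change = 10 * 25 = 250 m
slope = 250 / 2983 * 100 = 8.4%

8.4%


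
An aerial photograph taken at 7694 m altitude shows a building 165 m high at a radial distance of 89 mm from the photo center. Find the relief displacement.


d = h * r / H = 165 * 89 / 7694 = 1.91 mm

1.91 mm


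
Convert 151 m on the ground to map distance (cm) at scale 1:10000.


map_cm = 151 * 100 / 10000 = 1.51 cm

1.51 cm


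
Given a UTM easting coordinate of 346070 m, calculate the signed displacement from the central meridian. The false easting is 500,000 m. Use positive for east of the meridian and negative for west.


displacement = 346070 - 500000 = -153930 m

-153930 m


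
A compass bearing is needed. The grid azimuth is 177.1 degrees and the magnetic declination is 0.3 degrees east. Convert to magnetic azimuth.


magnetic azimuth = grid azimuth - declination (east +ve)
mag_az = 177.1 - 0.3 = 176.8 degrees

176.8 degrees


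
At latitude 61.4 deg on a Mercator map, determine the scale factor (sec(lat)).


SF = 1 / cos(61.4) = 1 / 0.478692 = 2.089

2.089


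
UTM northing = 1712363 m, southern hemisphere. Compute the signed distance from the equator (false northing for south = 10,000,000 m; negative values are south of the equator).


For southern: actual = 1712363 - 10000000 = -8287637 m

-8287637 m


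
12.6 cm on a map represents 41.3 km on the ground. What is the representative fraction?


ground = 41.3 km = 4130000 cm; RF denominator = ground / map = 4130000 / 12.6 ≈ 327778; RF = 1:327778

1:327778


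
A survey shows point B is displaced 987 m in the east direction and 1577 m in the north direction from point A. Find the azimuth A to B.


az = atan2(987, 1577) = 32.0 deg
adjusted to 0-360: 32.0 degrees

32.0 degrees


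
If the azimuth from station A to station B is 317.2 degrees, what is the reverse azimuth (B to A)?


back azimuth = (317.2 + 180) mod 360 = 137.2 degrees

137.2 degrees


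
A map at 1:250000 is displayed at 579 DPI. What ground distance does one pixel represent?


pixel_cm = 2.54 / 579 ≈ 0.004387 cm
ground = pixel_cm * 250000 / 100 = 2.54 * 250000 / (579 * 100) = 635000 / 57900 ≈ 10.97 m

10.97 m


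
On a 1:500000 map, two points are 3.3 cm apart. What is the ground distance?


ground = 3.3 cm * 500000 / 100 = 16500.0 m = 16.5 km

16.5 km


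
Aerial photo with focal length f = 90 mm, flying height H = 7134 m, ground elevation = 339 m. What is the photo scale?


scale = f / (H - h) = 90 mm / 6795 m = 90 / 6795000 = 1:75500

1:75500


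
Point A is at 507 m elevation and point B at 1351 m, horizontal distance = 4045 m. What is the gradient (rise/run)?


gradient = (1351 - 507) / 4045 = 844 / 4045 = 0.2087

0.2087


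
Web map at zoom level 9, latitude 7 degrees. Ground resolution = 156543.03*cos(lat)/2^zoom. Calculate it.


res = 156543.03 * cos(7) / 2^9 = 156543.03 * 0.99254615 / 512 = 303.47 m/pixel

303.47 m/pixel


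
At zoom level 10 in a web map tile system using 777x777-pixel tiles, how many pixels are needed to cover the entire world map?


tiles per axis = 2^10 = 1024
total tiles = 1024^2 = 1048576
pixels per axis = 1024 * 777 = 795648
total pixels = 795648^2 = 633055739904

633055739904 pixels


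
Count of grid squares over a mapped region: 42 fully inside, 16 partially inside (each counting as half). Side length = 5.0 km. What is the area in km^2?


effective squares = 42 + 16 * 0.5 = 50.0
area = 50.0 * 25.0 = 1250.0 km^2

1250.0 km^2


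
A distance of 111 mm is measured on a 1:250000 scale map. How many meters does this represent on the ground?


ground = 111 mm * 250000 / 1000 = 27750.0 m

27750.0 m


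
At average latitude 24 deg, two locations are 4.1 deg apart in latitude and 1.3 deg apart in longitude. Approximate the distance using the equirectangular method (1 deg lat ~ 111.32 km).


dlat_km = 4.1 * 111.32 = 456.412
dlon_km = 1.3 * 111.32 * cos(24) ≈ 132.205
dist = sqrt(456.412^2 + 132.205^2) ≈ 475.2 km

475.2 km


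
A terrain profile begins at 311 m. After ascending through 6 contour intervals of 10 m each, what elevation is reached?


elevation = 311 + 6 * 10 = 371 m

371 m


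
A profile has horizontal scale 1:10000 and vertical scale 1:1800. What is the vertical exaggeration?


VE = horizontal_scale / vertical_scale = 10000 / 1800 ≈ 5.6

5.6x


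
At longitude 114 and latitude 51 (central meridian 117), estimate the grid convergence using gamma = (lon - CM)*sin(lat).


gamma = (114 - 117) * sin(51) = -3 * 0.777146 = -2.331 degrees

-2.331 degrees


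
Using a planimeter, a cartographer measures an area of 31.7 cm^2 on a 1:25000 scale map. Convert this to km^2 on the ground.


ground_area = 31.7 * (25000/100)^2 = 1981250.0 m^2 = 1.98125 km^2 ≈ 1.981 km^2

1.981 km^2


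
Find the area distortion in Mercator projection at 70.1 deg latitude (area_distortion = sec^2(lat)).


area_distortion = 1/cos^2(70.1) = 8.631

8.631


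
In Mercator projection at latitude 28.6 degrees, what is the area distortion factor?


area_distortion = 1/cos^2(28.6) = 1.297

1.297


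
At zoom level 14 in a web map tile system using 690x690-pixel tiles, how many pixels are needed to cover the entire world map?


tiles per axis = 2^14 = 16384
total tiles = 16384^2 = 268435456
pixels per axis = 16384 * 690 = 11304960
total pixels = 11304960^2 = 127802120601600

127802120601600 pixels


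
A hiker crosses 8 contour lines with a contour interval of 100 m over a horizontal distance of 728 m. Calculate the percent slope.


elevation change = 8 * 100 = 800 m
slope = 800 / 728 * 100 = 109.9%

109.9%


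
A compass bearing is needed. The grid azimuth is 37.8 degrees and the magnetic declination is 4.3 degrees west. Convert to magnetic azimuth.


magnetic azimuth = grid azimuth - declination (east +ve)
mag_az = 37.8 - -4.3 = 42.1 degrees

42.1 degrees


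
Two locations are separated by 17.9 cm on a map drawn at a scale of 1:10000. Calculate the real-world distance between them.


ground = 17.9 cm * 10000 / 100 = 1790.0 m = 1.79 km

1.79 km


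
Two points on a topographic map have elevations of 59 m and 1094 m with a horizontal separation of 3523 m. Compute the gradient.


gradient = (1094 - 59) / 3523 = 1035 / 3523 = 0.2938

0.2938


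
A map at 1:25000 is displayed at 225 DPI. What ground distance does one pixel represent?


pixel_cm = 2.54 / 225 ≈ 0.011289 cm
ground = pixel_cm * 25000 / 100 = 2.54 * 25000 / (225 * 100) = 63500 / 22500 ≈ 2.82 m

2.82 m
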